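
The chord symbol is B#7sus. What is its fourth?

E#

B#7sus is built on B#; its 4th is a perfect 4th above the root.
A fourth above B uses the letter E, and the perfect 4th above B# is E#.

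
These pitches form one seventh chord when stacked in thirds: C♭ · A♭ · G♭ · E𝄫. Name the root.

A♭

Stacking in thirds gives A♭ – C♭ – E𝄫 – G♭, so A♭ is the root — A♭ half-diminished seventh.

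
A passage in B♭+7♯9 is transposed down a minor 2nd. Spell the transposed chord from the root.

A, C#, E#, G, B#

Bb down a minor 2nd → A. New chord: A dominant seventh sharp nine sharp five.
- root: A
- major 3rd: C#
- augmented 5th: E#
- minor 7th: G
- augmented 9th: B#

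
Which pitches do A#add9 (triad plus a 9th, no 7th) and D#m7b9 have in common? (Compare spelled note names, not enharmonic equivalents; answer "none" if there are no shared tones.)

A#add9 = A#, C##, E#, B#.
D#m7b9 = D#, F#, A#, C#, E.
Shared: A#.

A#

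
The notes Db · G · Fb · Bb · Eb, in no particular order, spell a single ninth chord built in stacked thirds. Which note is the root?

Eb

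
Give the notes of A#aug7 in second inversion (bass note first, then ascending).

E## – G# – A# – C##

In root position, A#aug7 is A#–C##–E##–G#.
Second inversion puts the fifth (E##) in the bass.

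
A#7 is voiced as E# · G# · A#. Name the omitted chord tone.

A#7 = A#, C##, E#, G#. The voicing lacks the 3rd (major 3rd), C##.

C##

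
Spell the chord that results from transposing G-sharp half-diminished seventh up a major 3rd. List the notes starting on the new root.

B-sharp, D-sharp, F-sharp, A-sharp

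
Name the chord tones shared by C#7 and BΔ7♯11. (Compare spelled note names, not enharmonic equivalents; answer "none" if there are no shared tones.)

E#  B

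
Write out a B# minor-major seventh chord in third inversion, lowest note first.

A-double-sharp B-sharp D-sharp F-double-sharp

In root position, B# minor-major seventh is B-sharp–D-sharp–F-double-sharp–A-double-sharp.
Third inversion puts the seventh (A-double-sharp) in the bass.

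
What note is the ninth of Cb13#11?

Root of Cb13#11 = Cb. The 9th is a major 9th: Cb up a major 9th → Db.

Db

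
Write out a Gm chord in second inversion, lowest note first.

Gm = G–Bb–D; second inversion → fifth (D) lowest.

D  G  Bb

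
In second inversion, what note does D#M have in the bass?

A#

D#M in root position is D#–F##–A#.
Second inversion places the fifth in the bass, which is A#.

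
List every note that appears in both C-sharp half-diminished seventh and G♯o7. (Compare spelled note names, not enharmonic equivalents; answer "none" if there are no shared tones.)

C-sharp half-diminished seventh = C#, E, G, B.
G♯o7 = G#, B, D, F.
Shared: B.

B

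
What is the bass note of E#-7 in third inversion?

E#-7 = E♯–G♯–B♯–D♯. Third inversion → seventh in the bass = D♯.

D♯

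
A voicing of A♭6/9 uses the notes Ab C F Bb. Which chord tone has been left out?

A♭6/9 = Ab, C, Eb, F, Bb. The voicing lacks the 5th (perfect 5th), Eb.

Eb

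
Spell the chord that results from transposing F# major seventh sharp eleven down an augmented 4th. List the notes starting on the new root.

An augmented 4th down from F-sharp is C, so the new chord is C major seventh sharp eleven.
- root: C
- major 3rd: E
- perfect 5th: G
- major 7th: B
- augmented 11th: F-sharp

C, E, G, B, F-sharp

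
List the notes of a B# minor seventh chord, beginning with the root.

Root B♯, quality minor seventh:
- root: B♯
- minor 3rd: D♯
- perfect 5th: F𝄪
- minor 7th: A♯

B♯ D♯ F𝄪 A♯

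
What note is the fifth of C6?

Root of C6 = C. The 5th is a perfect 5th: C up a perfect 5th → G.

G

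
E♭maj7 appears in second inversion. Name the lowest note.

E♭maj7 in root position is Eb–G–Bb–D.
Second inversion places the fifth in the bass, which is Bb.

Bb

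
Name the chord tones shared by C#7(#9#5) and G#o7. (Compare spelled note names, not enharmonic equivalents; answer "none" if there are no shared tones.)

B

C#7(#9#5): C♯ E♯ G𝄪 B D𝄪
G#o7: G♯ B D F
Common to both → B.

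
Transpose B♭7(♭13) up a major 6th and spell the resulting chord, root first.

Bb up a major 6th → G. New chord: G dominant seventh flat thirteen.
Root: G
Major 3rd (3rd): B
Perfect 5th (5th): D
Minor 7th (7th): F
Minor 13th (13th): Eb

G, B, D, F, Eb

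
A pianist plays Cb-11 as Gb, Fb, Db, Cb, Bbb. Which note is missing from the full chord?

Ebb

The full Cb-11 chord is Cb, Ebb, Gb, Bbb, Db, Fb.
Comparing with the voicing, the minor 3rd (3rd) — Ebb — is absent.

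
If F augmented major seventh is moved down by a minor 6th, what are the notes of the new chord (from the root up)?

A – C-sharp – E-sharp – G-sharp

Transposed root: F → A (minor 6th down). So we spell A augmented major seventh:
A — root
C-sharp — major 3rd
E-sharp — augmented 5th
G-sharp — major 7th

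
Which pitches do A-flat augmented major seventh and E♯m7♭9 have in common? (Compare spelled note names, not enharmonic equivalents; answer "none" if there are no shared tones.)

A-flat augmented major seventh = A♭, C, E, G.
E♯m7♭9 = E♯, G♯, B♯, D♯, F♯.
Shared: none.

none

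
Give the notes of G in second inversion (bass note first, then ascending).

D, G, B

G = G–B–D; second inversion → fifth (D) lowest.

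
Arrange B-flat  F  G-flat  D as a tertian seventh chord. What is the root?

G-flat

Stacking in thirds gives G-flat – B-flat – D – F, so G-flat is the root — G-flat augmented major seventh.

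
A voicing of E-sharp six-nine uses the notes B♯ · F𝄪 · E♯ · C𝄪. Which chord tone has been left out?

The full E-sharp six-nine chord is E♯, G𝄪, B♯, C𝄪, F𝄪.
Comparing with the voicing, the major 3rd (3rd) — G𝄪 — is absent.

G𝄪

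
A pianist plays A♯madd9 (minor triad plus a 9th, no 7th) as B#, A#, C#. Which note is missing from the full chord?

E#

A♯madd9 = A#, C#, E#, B#. The voicing lacks the 5th (perfect 5th), E#.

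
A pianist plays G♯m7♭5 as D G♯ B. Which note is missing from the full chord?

The full G♯m7♭5 chord is G♯, B, D, F♯.
Comparing with the voicing, the minor 7th (7th) — F♯ — is absent.

F♯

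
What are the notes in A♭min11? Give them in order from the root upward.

A♭, C♭, E♭, G♭, B♭, D♭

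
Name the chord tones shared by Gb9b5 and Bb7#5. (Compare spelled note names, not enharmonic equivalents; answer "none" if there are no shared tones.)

Gb9b5 = Gb, Bb, Dbb, Fb, Ab.
Bb7#5 = Bb, D, F#, Ab.
Shared: Bb, Ab.

Bb – Ab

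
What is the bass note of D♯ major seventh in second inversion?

D♯ major seventh in root position is D-sharp–F-double-sharp–A-sharp–C-double-sharp.
Second inversion places the fifth in the bass, which is A-sharp.

A-sharp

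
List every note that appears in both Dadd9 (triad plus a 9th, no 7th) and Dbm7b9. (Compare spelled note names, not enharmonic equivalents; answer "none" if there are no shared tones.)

Dadd9: D F# A E
Dbm7b9: Db Fb Ab Cb Ebb
Common to both → none.

none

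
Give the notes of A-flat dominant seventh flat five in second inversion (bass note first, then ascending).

A-flat dominant seventh flat five = Ab–C–Ebb–Gb; second inversion → fifth (Ebb) lowest.

Ebb  Gb  Ab  C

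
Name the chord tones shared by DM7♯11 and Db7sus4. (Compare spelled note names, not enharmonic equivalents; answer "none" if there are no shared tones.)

none

DM7♯11: D F# A C# G#
Db7sus4: Db Gb Ab Cb
Common to both → none.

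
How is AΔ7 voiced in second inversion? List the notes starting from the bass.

E G# A C#

In root position, AΔ7 is A–C#–E–G#.
Second inversion puts the fifth (E) in the bass.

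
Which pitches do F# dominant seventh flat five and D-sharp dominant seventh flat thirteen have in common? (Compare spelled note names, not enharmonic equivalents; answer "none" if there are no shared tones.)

F# dominant seventh flat five = F-sharp, A-sharp, C, E.
D-sharp dominant seventh flat thirteen = D-sharp, F-double-sharp, A-sharp, C-sharp, B.
Shared: A-sharp.

A-sharp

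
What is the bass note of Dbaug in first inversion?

F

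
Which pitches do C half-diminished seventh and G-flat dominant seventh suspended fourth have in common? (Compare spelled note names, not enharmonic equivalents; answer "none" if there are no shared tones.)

G-flat

C half-diminished seventh = C, E-flat, G-flat, B-flat.
G-flat dominant seventh suspended fourth = G-flat, C-flat, D-flat, F-flat.
Shared: G-flat.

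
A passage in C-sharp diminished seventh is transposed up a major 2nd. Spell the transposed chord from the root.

D♯ – F♯ – A – C

C♯ up a major 2nd → D♯. New chord: D♯ diminished seventh.
- root: D♯
- minor 3rd: F♯
- diminished 5th: A
- diminished 7th: C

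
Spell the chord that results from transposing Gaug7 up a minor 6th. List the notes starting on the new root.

Eb – G – B – Db

G up a minor 6th → Eb. New chord: Eb augmented seventh.
- root: Eb
- major 3rd: G
- augmented 5th: B
- minor 7th: Db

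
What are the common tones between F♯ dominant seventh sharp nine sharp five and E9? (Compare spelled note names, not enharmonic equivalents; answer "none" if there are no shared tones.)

F♯ E

F♯ dominant seventh sharp nine sharp five: F♯ A♯ C𝄪 E G𝄪
E9: E G♯ B D F♯
Common to both → F♯, E.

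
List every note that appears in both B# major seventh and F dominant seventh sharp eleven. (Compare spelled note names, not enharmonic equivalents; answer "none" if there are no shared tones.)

none

B# major seventh = B-sharp, D-double-sharp, F-double-sharp, A-double-sharp.
F dominant seventh sharp eleven = F, A, C, E-flat, B.
Shared: none.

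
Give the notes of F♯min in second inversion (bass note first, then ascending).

C# F# A

F♯min = F#–A–C#; second inversion → fifth (C#) lowest.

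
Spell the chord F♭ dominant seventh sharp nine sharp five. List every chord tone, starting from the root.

Fb, Ab, C, Ebb, G

F♭ dominant seventh sharp nine sharp five: dominant seventh sharp nine sharp five on Fb.
root → Fb
3rd (major 3rd) → Ab
5th (augmented 5th) → C
7th (minor 7th) → Ebb
9th (augmented 9th) → G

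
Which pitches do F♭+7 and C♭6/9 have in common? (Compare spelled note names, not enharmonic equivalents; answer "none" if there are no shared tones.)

A♭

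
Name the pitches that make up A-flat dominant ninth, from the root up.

A-flat  C  E-flat  G-flat  B-flat

A-flat dominant ninth: dominant ninth on A-flat.
root → A-flat
3rd (major 3rd) → C
5th (perfect 5th) → E-flat
7th (minor 7th) → G-flat
9th (major 9th) → B-flat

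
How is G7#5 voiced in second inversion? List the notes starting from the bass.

D#  F  G  B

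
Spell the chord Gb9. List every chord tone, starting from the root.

Root G♭, quality dominant ninth:
root → G♭
3rd (major 3rd) → B♭
5th (perfect 5th) → D♭
7th (minor 7th) → F♭
9th (major 9th) → A♭

G♭, B♭, D♭, F♭, A♭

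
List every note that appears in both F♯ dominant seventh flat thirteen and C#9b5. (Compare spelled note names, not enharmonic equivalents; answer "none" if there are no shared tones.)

C#

F♯ dominant seventh flat thirteen = F#, A#, C#, E, D.
C#9b5 = C#, E#, G, B, D#.
Shared: C#.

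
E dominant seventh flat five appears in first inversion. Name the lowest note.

E dominant seventh flat five = E–G♯–B♭–D. First inversion → third in the bass = G♯.

G♯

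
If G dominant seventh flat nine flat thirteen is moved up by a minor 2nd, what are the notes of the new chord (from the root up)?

G up a minor 2nd → Ab. New chord: Ab dominant seventh flat nine flat thirteen.
root → Ab
3rd (major 3rd) → C
5th (perfect 5th) → Eb
7th (minor 7th) → Gb
9th (minor 9th) → Bbb
13th (minor 13th) → Fb

Ab, C, Eb, Gb, Bbb, Fb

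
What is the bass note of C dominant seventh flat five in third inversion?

B-flat

C dominant seventh flat five in root position is C–E–G-flat–B-flat.
Third inversion places the seventh in the bass, which is B-flat.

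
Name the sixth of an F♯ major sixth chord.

Root of F♯ major sixth = F-sharp. The 6th is a major 6th: F-sharp up a major 6th → D-sharp.

D-sharp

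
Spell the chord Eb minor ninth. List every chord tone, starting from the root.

Eb minor ninth: minor ninth on E-flat.
E-flat — root
G-flat — minor 3rd
B-flat — perfect 5th
D-flat — minor 7th
F — major 9th

E-flat G-flat B-flat D-flat F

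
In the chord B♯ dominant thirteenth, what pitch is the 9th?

C𝄪

B♯ dominant thirteenth is built on B♯; its 9th is a major 9th above the root.
A second above B uses the letter C, and the major 9th above B♯ is C𝄪.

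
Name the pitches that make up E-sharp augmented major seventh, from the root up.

E-sharp augmented major seventh is an augmented major seventh built on E♯.
- root: E♯
- major 3rd: G𝄪
- augmented 5th: B𝄪
- major 7th: D𝄪

E♯, G𝄪, B𝄪, D𝄪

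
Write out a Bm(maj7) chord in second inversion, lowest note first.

F♯  A♯  B  D

In root position, Bm(maj7) is B–D–F♯–A♯.
Second inversion puts the fifth (F♯) in the bass.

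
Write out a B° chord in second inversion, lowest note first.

B° = B–D–F; second inversion → fifth (F) lowest.

F – B – D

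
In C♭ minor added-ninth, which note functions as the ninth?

C♭ minor added-ninth is built on Cb; its 9th is a major 9th above the root.
A second above C uses the letter D, and the major 9th above Cb is Db.

Db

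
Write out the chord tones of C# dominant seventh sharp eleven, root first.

C#, E#, G#, B, F##

C# dominant seventh sharp eleven: dominant seventh sharp eleven on C#.
- root: C#
- major 3rd: E#
- perfect 5th: G#
- minor 7th: B
- augmented 11th: F##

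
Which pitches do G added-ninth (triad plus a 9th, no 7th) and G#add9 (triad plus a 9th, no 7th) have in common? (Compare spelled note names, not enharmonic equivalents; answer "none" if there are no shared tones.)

none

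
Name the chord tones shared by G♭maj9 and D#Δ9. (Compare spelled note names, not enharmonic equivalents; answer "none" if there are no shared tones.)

none

G♭maj9: G♭ B♭ D♭ F A♭
D#Δ9: D♯ F𝄪 A♯ C𝄪 E♯
Common to both → none.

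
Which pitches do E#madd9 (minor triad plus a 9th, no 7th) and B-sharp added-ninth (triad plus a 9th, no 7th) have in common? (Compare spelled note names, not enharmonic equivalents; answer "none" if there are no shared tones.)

B# – F##

E#madd9 = E#, G#, B#, F##.
B-sharp added-ninth = B#, D##, F##, C##.
Shared: B#, F##.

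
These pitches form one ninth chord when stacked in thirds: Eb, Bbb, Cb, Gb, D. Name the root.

Arranged so that each adjacent pair is a third by letter name: Cb – Eb – Gb – Bbb – D.
The bottom of that stack, Cb, is the root (this is Cb dominant seventh sharp nine).

Cb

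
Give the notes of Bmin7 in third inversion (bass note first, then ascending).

Bmin7 = B–D–F#–A; third inversion → seventh (A) lowest.

A  B  D  F#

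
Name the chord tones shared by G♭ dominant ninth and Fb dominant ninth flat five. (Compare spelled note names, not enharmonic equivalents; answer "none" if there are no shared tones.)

G-flat  F-flat  A-flat

G♭ dominant ninth: G-flat B-flat D-flat F-flat A-flat
Fb dominant ninth flat five: F-flat A-flat C-double-flat E-double-flat G-flat
Common to both → G-flat, F-flat, A-flat.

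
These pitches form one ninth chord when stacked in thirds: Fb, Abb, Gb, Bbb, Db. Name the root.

Stacking in thirds gives Gb – Bbb – Db – Fb – Abb, so Gb is the root — Gb minor seventh flat nine.

Gb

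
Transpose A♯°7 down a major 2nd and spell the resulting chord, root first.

G#  B  D  F

Transposed root: A# → G# (major 2nd down). So we spell G# diminished seventh:
root → G#
3rd (minor 3rd) → B
5th (diminished 5th) → D
7th (diminished 7th) → F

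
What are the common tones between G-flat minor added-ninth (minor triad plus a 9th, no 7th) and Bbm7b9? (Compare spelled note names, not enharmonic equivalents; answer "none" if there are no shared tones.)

G-flat minor added-ninth = Gb, Bbb, Db, Ab.
Bbm7b9 = Bb, Db, F, Ab, Cb.
Shared: Db, Ab.

Db, Ab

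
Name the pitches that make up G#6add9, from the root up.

G♯ B♯ D♯ E♯ A♯

G#6add9: six-nine on G♯.
G♯ — root
B♯ — major 3rd
D♯ — perfect 5th
E♯ — major 6th
A♯ — major 9th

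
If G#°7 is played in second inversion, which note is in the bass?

D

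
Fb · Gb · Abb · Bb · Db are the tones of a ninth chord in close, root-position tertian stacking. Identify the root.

Gb

Stacking in thirds gives Gb – Bb – Db – Fb – Abb, so Gb is the root — Gb dominant seventh flat nine.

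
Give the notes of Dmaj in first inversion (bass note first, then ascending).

F# A D

Dmaj = D–F#–A; first inversion → third (F#) lowest.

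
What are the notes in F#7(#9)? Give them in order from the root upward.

F♯, A♯, C♯, E, G𝄪

F#7(#9): dominant seventh sharp nine on F♯.
Root: F♯
Major 3rd (3rd): A♯
Perfect 5th (5th): C♯
Minor 7th (7th): E
Augmented 9th (9th): G𝄪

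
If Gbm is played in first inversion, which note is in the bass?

Bbb

Gbm = Gb–Bbb–Db. First inversion → third in the bass = Bbb.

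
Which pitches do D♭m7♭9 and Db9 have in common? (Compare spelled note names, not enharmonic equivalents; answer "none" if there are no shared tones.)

Db Ab Cb

D♭m7♭9 = Db, Fb, Ab, Cb, Ebb.
Db9 = Db, F, Ab, Cb, Eb.
Shared: Db, Ab, Cb.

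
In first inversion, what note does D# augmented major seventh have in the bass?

F-double-sharp

D# augmented major seventh in root position is D-sharp–F-double-sharp–A-double-sharp–C-double-sharp.
First inversion places the third in the bass, which is F-double-sharp.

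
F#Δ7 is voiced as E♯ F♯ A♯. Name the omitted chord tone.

C♯

F#Δ7 = F♯, A♯, C♯, E♯. The voicing lacks the 5th (perfect 5th), C♯.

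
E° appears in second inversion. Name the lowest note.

Bb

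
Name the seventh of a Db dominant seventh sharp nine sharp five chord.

Root of Db dominant seventh sharp nine sharp five = D-flat. The 7th is a minor 7th: D-flat up a minor 7th → C-flat.

C-flat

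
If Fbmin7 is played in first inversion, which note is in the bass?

Fbmin7 = Fb–Abb–Cb–Ebb. First inversion → third in the bass = Abb.

Abb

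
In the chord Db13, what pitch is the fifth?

Db13 is built on Db; its 5th is a perfect 5th above the root.
A fifth above D uses the letter A, and the perfect 5th above Db is Ab.

Ab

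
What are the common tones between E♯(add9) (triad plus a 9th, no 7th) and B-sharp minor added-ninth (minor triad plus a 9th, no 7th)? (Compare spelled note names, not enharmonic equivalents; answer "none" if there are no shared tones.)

B#, F##

E♯(add9) = E#, G##, B#, F##.
B-sharp minor added-ninth = B#, D#, F##, C##.
Shared: B#, F##.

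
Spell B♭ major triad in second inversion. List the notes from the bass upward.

F – B-flat – D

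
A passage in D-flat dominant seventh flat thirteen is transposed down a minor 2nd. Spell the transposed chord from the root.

C  E  G  Bb  Ab

A minor 2nd down from Db is C, so the new chord is C dominant seventh flat thirteen.
- root: C
- major 3rd: E
- perfect 5th: G
- minor 7th: Bb
- minor 13th: Ab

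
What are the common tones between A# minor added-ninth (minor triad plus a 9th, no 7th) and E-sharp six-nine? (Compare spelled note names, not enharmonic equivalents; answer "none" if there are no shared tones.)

E♯ – B♯

A# minor added-ninth: A♯ C♯ E♯ B♯
E-sharp six-nine: E♯ G𝄪 B♯ C𝄪 F𝄪
Common to both → E♯, B♯.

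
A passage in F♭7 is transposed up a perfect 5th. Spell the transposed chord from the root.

Transposed root: Fb → Cb (perfect 5th up). So we spell Cb dominant seventh:
Root: Cb
Major 3rd (3rd): Eb
Perfect 5th (5th): Gb
Minor 7th (7th): Bbb

Cb – Eb – Gb – Bbb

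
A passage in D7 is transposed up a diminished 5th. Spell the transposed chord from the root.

D up a diminished 5th → A♭. New chord: A♭ dominant seventh.
root → A♭
3rd (major 3rd) → C
5th (perfect 5th) → E♭
7th (minor 7th) → G♭

A♭, C, E♭, G♭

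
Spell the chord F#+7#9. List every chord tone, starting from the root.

Root F#, quality dominant seventh sharp nine sharp five:
Root: F#
Major 3rd (3rd): A#
Augmented 5th (5th): C##
Minor 7th (7th): E
Augmented 9th (9th): G##

F# A# C## E G##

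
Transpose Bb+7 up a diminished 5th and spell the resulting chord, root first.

Transposed root: Bb → Fb (diminished 5th up). So we spell Fb augmented seventh:
- root: Fb
- major 3rd: Ab
- augmented 5th: C
- minor 7th: Ebb

Fb – Ab – C – Ebb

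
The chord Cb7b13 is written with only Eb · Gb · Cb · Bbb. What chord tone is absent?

Abb

Cb7b13 = Cb, Eb, Gb, Bbb, Abb. The voicing lacks the 13th (minor 13th), Abb.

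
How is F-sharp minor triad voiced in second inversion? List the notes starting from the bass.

In root position, F-sharp minor triad is F-sharp–A–C-sharp.
Second inversion puts the fifth (C-sharp) in the bass.

C-sharp, F-sharp, A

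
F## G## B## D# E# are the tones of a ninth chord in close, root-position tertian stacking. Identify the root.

Arranged so that each adjacent pair is a third by letter name: E# – G## – B## – D# – F##.
The bottom of that stack, E#, is the root (this is E# dominant ninth sharp five).

E#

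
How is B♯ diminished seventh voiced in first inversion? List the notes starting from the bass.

D-sharp  F-sharp  A  B-sharp

B♯ diminished seventh = B-sharp–D-sharp–F-sharp–A; first inversion → third (D-sharp) lowest.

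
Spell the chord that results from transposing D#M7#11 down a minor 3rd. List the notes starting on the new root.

B# D## F## A## E##

A minor 3rd down from D# is B#, so the new chord is B# major seventh sharp eleven.
- root: B#
- major 3rd: D##
- perfect 5th: F##
- major 7th: A##
- augmented 11th: E##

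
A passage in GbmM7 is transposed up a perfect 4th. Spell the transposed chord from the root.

Cb – Ebb – Gb – Bb

Gb up a perfect 4th → Cb. New chord: Cb minor-major seventh.
root → Cb
3rd (minor 3rd) → Ebb
5th (perfect 5th) → Gb
7th (major 7th) → Bb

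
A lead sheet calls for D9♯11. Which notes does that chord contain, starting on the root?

D9♯11 is a dominant ninth sharp eleven built on D.
- root: D
- major 3rd: F#
- perfect 5th: A
- minor 7th: C
- major 9th: E
- augmented 11th: G#

D F# A C E G#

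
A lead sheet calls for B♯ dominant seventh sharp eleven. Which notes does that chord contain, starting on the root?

Root B-sharp, quality dominant seventh sharp eleven:
Root: B-sharp
Major 3rd (3rd): D-double-sharp
Perfect 5th (5th): F-double-sharp
Minor 7th (7th): A-sharp
Augmented 11th (11th): E-double-sharp

B-sharp, D-double-sharp, F-double-sharp, A-sharp, E-double-sharp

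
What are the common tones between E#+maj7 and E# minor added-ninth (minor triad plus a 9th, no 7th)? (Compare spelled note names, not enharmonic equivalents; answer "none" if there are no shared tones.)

E#

E#+maj7: E# G## B## D##
E# minor added-ninth: E# G# B# F##
Common to both → E#.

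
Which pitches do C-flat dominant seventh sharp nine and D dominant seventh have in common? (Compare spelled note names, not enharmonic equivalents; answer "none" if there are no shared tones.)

C-flat dominant seventh sharp nine = C-flat, E-flat, G-flat, B-double-flat, D.
D dominant seventh = D, F-sharp, A, C.
Shared: D.

D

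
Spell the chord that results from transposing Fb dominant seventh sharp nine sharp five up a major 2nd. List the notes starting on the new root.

Transposed root: F♭ → G♭ (major 2nd up). So we spell G♭ dominant seventh sharp nine sharp five:
root → G♭
3rd (major 3rd) → B♭
5th (augmented 5th) → D
7th (minor 7th) → F♭
9th (augmented 9th) → A

G♭, B♭, D, F♭, A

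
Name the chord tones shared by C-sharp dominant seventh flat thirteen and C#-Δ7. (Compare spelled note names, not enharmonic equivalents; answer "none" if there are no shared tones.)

C-sharp dominant seventh flat thirteen: C# E# G# B A
C#-Δ7: C# E G# B#
Common to both → C#, G#.

C#, G#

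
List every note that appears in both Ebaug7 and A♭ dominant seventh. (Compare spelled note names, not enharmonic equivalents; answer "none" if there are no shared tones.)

E♭

Ebaug7: E♭ G B D♭
A♭ dominant seventh: A♭ C E♭ G♭
Common to both → E♭.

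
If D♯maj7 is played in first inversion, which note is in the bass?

D♯maj7 = D#–F##–A#–C##. First inversion → third in the bass = F##.

F##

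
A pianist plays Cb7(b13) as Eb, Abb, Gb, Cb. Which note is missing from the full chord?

The full Cb7(b13) chord is Cb, Eb, Gb, Bbb, Abb.
Comparing with the voicing, the minor 7th (7th) — Bbb — is absent.

Bbb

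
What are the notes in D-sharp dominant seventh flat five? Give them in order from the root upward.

D-sharp dominant seventh flat five is a dominant seventh flat five built on D#.
- root: D#
- major 3rd: F##
- diminished 5th: A
- minor 7th: C#

D#, F##, A, C#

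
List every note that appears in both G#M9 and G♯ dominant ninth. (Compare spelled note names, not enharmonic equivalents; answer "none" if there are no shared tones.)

G#M9 = G#, B#, D#, F##, A#.
G♯ dominant ninth = G#, B#, D#, F#, A#.
Shared: G#, B#, D#, A#.

G#, B#, D#, A#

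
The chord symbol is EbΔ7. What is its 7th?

D

EbΔ7 is built on E♭; its 7th is a major 7th above the root.
A seventh above E uses the letter D, and the major 7th above E♭ is D.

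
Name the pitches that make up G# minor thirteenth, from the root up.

G♯ – B – D♯ – F♯ – A♯ – C♯ – E♯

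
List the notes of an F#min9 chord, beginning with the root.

F# – A – C# – E – G#

F#min9 is a minor ninth built on F#.
F# — root
A — minor 3rd
C# — perfect 5th
E — minor 7th
G# — major 9th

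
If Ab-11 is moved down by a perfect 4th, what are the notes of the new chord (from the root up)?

A♭ down a perfect 4th → E♭. New chord: E♭ minor eleventh.
E♭ — root
G♭ — minor 3rd
B♭ — perfect 5th
D♭ — minor 7th
F — major 9th
A♭ — perfect 11th

E♭ G♭ B♭ D♭ F A♭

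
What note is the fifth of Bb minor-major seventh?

Root of Bb minor-major seventh = B-flat. The 5th is a perfect 5th: B-flat up a perfect 5th → F.

F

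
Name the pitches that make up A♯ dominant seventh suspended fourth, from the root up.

A♯ dominant seventh suspended fourth: dominant seventh suspended fourth on A#.
- root: A#
- perfect 4th: D#
- perfect 5th: E#
- minor 7th: G#

A#  D#  E#  G#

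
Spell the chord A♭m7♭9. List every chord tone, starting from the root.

Root Ab, quality minor seventh flat nine:
root → Ab
3rd (minor 3rd) → Cb
5th (perfect 5th) → Eb
7th (minor 7th) → Gb
9th (minor 9th) → Bbb

Ab  Cb  Eb  Gb  Bbb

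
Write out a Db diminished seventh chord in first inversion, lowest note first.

In root position, Db diminished seventh is D-flat–F-flat–A-double-flat–C-double-flat.
First inversion puts the third (F-flat) in the bass.

F-flat  A-double-flat  C-double-flat  D-flat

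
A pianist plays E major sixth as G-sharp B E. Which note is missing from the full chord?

E major sixth = E, G-sharp, B, C-sharp. The voicing lacks the 6th (major 6th), C-sharp.

C-sharp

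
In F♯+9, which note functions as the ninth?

G#

Root of F♯+9 = F#. The 9th is a major 9th: F# up a major 9th → G#.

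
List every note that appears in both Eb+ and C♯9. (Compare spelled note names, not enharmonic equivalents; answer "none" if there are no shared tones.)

B

Eb+ = Eb, G, B.
C♯9 = C#, E#, G#, B, D#.
Shared: B.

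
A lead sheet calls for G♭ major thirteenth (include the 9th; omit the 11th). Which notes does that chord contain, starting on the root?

G♭, B♭, D♭, F, A♭, E♭

G♭ major thirteenth is a major thirteenth built on G♭.
root → G♭
3rd (major 3rd) → B♭
5th (perfect 5th) → D♭
7th (major 7th) → F
9th (major 9th) → A♭
13th (major 13th) → E♭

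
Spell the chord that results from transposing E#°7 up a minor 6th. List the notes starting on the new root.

Transposed root: E♯ → C♯ (minor 6th up). So we spell C♯ diminished seventh:
- root: C♯
- minor 3rd: E
- diminished 5th: G
- diminished 7th: B♭

C♯ E G B♭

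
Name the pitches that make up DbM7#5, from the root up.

Db, F, A, C

DbM7#5 is an augmented major seventh built on Db.
Root: Db
Major 3rd (3rd): F
Augmented 5th (5th): A
Major 7th (7th): C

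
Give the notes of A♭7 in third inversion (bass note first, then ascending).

In root position, A♭7 is A♭–C–E♭–G♭.
Third inversion puts the seventh (G♭) in the bass.

G♭  A♭  C  E♭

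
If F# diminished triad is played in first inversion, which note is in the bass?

A

F# diminished triad in root position is F#–A–C.
First inversion places the third in the bass, which is A.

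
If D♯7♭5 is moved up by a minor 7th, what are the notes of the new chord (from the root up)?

D♯ up a minor 7th → C♯. New chord: C♯ dominant seventh flat five.
- root: C♯
- major 3rd: E♯
- diminished 5th: G
- minor 7th: B

C♯, E♯, G, B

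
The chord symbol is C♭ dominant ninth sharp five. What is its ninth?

Db

Root of C♭ dominant ninth sharp five = Cb. The 9th is a major 9th: Cb up a major 9th → Db.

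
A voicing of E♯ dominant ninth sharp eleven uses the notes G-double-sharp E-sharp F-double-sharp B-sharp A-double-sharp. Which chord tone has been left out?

The full E♯ dominant ninth sharp eleven chord is E-sharp, G-double-sharp, B-sharp, D-sharp, F-double-sharp, A-double-sharp.
Comparing with the voicing, the minor 7th (7th) — D-sharp — is absent.

D-sharp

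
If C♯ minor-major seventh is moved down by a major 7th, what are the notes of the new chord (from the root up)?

D  F  A  C-sharp

Transposed root: C-sharp → D (major 7th down). So we spell D minor-major seventh:
root → D
3rd (minor 3rd) → F
5th (perfect 5th) → A
7th (major 7th) → C-sharp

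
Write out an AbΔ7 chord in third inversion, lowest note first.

In root position, AbΔ7 is Ab–C–Eb–G.
Third inversion puts the seventh (G) in the bass.

G, Ab, C, Eb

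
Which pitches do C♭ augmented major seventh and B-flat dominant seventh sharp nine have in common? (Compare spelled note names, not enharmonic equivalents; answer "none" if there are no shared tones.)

C♭ augmented major seventh = Cb, Eb, G, Bb.
B-flat dominant seventh sharp nine = Bb, D, F, Ab, C#.
Shared: Bb.

Bb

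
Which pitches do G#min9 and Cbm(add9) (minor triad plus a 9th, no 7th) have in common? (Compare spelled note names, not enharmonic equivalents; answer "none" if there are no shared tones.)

G#min9 = G#, B, D#, F#, A#.
Cbm(add9) = Cb, Ebb, Gb, Db.
Shared: none.

none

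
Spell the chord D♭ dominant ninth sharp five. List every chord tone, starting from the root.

D-flat, F, A, C-flat, E-flat

D♭ dominant ninth sharp five: dominant ninth sharp five on D-flat.
D-flat — root
F — major 3rd
A — augmented 5th
C-flat — minor 7th
E-flat — major 9th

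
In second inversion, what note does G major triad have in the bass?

G major triad = G–B–D. Second inversion → fifth in the bass = D.

D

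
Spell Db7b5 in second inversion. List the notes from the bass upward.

Db7b5 = Db–F–Abb–Cb; second inversion → fifth (Abb) lowest.

Abb, Cb, Db, F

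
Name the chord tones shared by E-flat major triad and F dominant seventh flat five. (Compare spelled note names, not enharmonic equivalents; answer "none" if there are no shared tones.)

E-flat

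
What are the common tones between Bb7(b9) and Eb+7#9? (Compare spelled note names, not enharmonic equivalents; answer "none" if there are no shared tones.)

Bb7(b9): B♭ D F A♭ C♭
Eb+7#9: E♭ G B D♭ F♯
Common to both → none.

none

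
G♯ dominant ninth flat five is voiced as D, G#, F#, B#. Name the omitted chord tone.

G♯ dominant ninth flat five = G#, B#, D, F#, A#. The voicing lacks the 9th (major 9th), A#.

A#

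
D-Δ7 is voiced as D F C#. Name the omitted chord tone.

A

The full D-Δ7 chord is D, F, A, C#.
Comparing with the voicing, the perfect 5th (5th) — A — is absent.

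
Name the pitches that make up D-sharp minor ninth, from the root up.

D-sharp minor ninth is a minor ninth built on D♯.
root → D♯
3rd (minor 3rd) → F♯
5th (perfect 5th) → A♯
7th (minor 7th) → C♯
9th (major 9th) → E♯

D♯ F♯ A♯ C♯ E♯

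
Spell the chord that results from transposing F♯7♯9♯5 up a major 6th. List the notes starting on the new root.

D#, F##, A##, C#, E##

A major 6th up from F# is D#, so the new chord is D# dominant seventh sharp nine sharp five.
Root: D#
Major 3rd (3rd): F##
Augmented 5th (5th): A##
Minor 7th (7th): C#
Augmented 9th (9th): E##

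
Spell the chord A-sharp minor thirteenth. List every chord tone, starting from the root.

A-sharp, C-sharp, E-sharp, G-sharp, B-sharp, D-sharp, F-double-sharp

A-sharp minor thirteenth is a minor thirteenth built on A-sharp.
A-sharp — root
C-sharp — minor 3rd
E-sharp — perfect 5th
G-sharp — minor 7th
B-sharp — major 9th
D-sharp — perfect 11th
F-double-sharp — major 13th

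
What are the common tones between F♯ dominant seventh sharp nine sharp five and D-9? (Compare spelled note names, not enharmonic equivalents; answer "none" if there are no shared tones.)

E

F♯ dominant seventh sharp nine sharp five: F# A# C## E G##
D-9: D F A C E
Common to both → E.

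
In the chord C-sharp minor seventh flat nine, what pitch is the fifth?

G♯

C-sharp minor seventh flat nine is built on C♯; its 5th is a perfect 5th above the root.
A fifth above C uses the letter G, and the perfect 5th above C♯ is G♯.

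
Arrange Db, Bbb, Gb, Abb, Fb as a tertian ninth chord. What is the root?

Gb

Arranged so that each adjacent pair is a third by letter name: Gb – Bbb – Db – Fb – Abb.
The bottom of that stack, Gb, is the root (this is Gb minor seventh flat nine).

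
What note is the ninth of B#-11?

C𝄪

Root of B#-11 = B♯. The 9th is a major 9th: B♯ up a major 9th → C𝄪.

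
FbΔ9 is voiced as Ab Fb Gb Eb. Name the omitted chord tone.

Cb

FbΔ9 = Fb, Ab, Cb, Eb, Gb. The voicing lacks the 5th (perfect 5th), Cb.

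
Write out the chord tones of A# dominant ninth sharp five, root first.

A# dominant ninth sharp five is a dominant ninth sharp five built on A♯.
A♯ — root
C𝄪 — major 3rd
E𝄪 — augmented 5th
G♯ — minor 7th
B♯ — major 9th

A♯, C𝄪, E𝄪, G♯, B♯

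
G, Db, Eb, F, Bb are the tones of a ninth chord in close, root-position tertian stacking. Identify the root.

Eb

Arranged so that each adjacent pair is a third by letter name: Eb – G – Bb – Db – F.
The bottom of that stack, Eb, is the root (this is Eb dominant ninth).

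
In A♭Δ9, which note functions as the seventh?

G

A♭Δ9 is built on Ab; its 7th is a major 7th above the root.
A seventh above A uses the letter G, and the major 7th above Ab is G.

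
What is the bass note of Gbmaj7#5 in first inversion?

Bb

Gbmaj7#5 = Gb–Bb–D–F. First inversion → third in the bass = Bb.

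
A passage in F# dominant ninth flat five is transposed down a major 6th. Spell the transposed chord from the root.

A, C-sharp, E-flat, G, B

F-sharp down a major 6th → A. New chord: A dominant ninth flat five.
- root: A
- major 3rd: C-sharp
- diminished 5th: E-flat
- minor 7th: G
- major 9th: B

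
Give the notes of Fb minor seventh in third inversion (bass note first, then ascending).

Fb minor seventh = Fb–Abb–Cb–Ebb; third inversion → seventh (Ebb) lowest.

Ebb, Fb, Abb, Cb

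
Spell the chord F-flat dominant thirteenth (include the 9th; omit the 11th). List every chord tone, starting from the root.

F-flat dominant thirteenth is a dominant thirteenth built on F-flat.
root → F-flat
3rd (major 3rd) → A-flat
5th (perfect 5th) → C-flat
7th (minor 7th) → E-double-flat
9th (major 9th) → G-flat
13th (major 13th) → D-flat

F-flat – A-flat – C-flat – E-double-flat – G-flat – D-flat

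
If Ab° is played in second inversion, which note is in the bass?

Ab° in root position is Ab–Cb–Ebb.
Second inversion places the fifth in the bass, which is Ebb.

Ebb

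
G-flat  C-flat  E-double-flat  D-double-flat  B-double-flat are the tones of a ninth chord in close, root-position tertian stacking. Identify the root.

C-flat

Arranged so that each adjacent pair is a third by letter name: C-flat – E-double-flat – G-flat – B-double-flat – D-double-flat.
The bottom of that stack, C-flat, is the root (this is C-flat minor seventh flat nine).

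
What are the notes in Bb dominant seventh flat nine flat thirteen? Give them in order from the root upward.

Root Bb, quality dominant seventh flat nine flat thirteen:
Bb — root
D — major 3rd
F — perfect 5th
Ab — minor 7th
Cb — minor 9th
Gb — minor 13th

Bb D F Ab Cb Gb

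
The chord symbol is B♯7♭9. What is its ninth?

C#

Root of B♯7♭9 = B#. The 9th is a minor 9th: B# up a minor 9th → C#.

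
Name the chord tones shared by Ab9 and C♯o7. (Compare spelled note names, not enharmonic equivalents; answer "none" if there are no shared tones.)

Ab9 = A♭, C, E♭, G♭, B♭.
C♯o7 = C♯, E, G, B♭.
Shared: B♭.

B♭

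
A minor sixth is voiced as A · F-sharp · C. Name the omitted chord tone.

The full A minor sixth chord is A, C, E, F-sharp.
Comparing with the voicing, the perfect 5th (5th) — E — is absent.

E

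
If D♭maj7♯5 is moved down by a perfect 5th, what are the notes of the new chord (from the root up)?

Transposed root: Db → Gb (perfect 5th down). So we spell Gb augmented major seventh:
Root: Gb
Major 3rd (3rd): Bb
Augmented 5th (5th): D
Major 7th (7th): F

Gb, Bb, D, F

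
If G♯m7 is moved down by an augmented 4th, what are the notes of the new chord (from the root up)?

D  F  A  C

Transposed root: G# → D (augmented 4th down). So we spell D minor seventh:
Root: D
Minor 3rd (3rd): F
Perfect 5th (5th): A
Minor 7th (7th): C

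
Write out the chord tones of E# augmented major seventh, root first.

E# augmented major seventh is an augmented major seventh built on E♯.
E♯ — root
G𝄪 — major 3rd
B𝄪 — augmented 5th
D𝄪 — major 7th

E♯ – G𝄪 – B𝄪 – D𝄪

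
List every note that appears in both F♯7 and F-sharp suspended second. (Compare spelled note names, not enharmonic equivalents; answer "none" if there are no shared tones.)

F# – C#

F♯7: F# A# C# E
F-sharp suspended second: F# G# C#
Common to both → F#, C#.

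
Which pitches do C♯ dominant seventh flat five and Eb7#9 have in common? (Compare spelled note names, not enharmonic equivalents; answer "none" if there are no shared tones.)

G

C♯ dominant seventh flat five: C♯ E♯ G B
Eb7#9: E♭ G B♭ D♭ F♯
Common to both → G.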